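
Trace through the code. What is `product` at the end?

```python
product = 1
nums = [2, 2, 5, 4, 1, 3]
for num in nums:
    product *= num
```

Let's trace through this code step by step.

Initialize: product = 1
Initialize: nums = [2, 2, 5, 4, 1, 3]
Entering loop: for num in nums:

After execution: product = 240
240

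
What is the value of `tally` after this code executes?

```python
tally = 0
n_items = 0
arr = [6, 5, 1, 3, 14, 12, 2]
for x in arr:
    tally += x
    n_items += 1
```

Let's trace through this code step by step.

Initialize: tally = 0
Initialize: n_items = 0
Initialize: arr = [6, 5, 1, 3, 14, 12, 2]
Entering loop: for x in arr:

After execution: tally = 43
43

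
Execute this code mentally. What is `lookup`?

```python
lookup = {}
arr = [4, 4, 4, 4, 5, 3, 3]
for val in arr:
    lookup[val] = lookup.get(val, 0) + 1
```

Let's trace through this code step by step.

Initialize: lookup = {}
Initialize: arr = [4, 4, 4, 4, 5, 3, 3]
Entering loop: for val in arr:

After execution: lookup = {4: 4, 5: 1, 3: 2}
{4: 4, 5: 1, 3: 2}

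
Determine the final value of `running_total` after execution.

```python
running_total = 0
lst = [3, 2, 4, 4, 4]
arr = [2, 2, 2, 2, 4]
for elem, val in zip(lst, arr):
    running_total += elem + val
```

Let's trace through this code step by step.

Initialize: running_total = 0
Initialize: lst = [3, 2, 4, 4, 4]
Initialize: arr = [2, 2, 2, 2, 4]
Entering loop: for elem, val in zip(lst, arr):

After execution: running_total = 29
29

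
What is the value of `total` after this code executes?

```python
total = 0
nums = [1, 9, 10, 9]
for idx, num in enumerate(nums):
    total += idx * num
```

Let's trace through this code step by step.

Initialize: total = 0
Initialize: nums = [1, 9, 10, 9]
Entering loop: for idx, num in enumerate(nums):

After execution: total = 56
56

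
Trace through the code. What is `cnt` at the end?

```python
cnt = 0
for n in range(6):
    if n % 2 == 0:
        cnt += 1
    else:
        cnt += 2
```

Let's trace through this code step by step.

Initialize: cnt = 0
Entering loop: for n in range(6):

After execution: cnt = 9
9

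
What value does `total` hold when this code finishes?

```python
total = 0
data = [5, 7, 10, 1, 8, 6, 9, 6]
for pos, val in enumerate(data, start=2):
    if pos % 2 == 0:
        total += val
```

Let's trace through this code step by step.

Initialize: total = 0
Initialize: data = [5, 7, 10, 1, 8, 6, 9, 6]
Entering loop: for pos, val in enumerate(data, start=2):

After execution: total = 32
32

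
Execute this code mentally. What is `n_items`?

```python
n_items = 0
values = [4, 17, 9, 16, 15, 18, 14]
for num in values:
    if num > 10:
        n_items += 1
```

Let's trace through this code step by step.

Initialize: n_items = 0
Initialize: values = [4, 17, 9, 16, 15, 18, 14]
Entering loop: for num in values:

After execution: n_items = 5
5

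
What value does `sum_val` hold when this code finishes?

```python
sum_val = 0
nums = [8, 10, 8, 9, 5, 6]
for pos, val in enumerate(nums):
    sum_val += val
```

Let's trace through this code step by step.

Initialize: sum_val = 0
Initialize: nums = [8, 10, 8, 9, 5, 6]
Entering loop: for pos, val in enumerate(nums):

After execution: sum_val = 46
46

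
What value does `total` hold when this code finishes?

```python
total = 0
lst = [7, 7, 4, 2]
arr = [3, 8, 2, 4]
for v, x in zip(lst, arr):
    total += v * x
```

Let's trace through this code step by step.

Initialize: total = 0
Initialize: lst = [7, 7, 4, 2]
Initialize: arr = [3, 8, 2, 4]
Entering loop: for v, x in zip(lst, arr):

After execution: total = 93
93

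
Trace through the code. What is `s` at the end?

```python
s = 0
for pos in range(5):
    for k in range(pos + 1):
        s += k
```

Let's trace through this code step by step.

Initialize: s = 0
Entering loop: for pos in range(5):

After execution: s = 20
20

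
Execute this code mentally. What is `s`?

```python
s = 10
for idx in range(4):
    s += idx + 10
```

Let's trace through this code step by step.

Initialize: s = 10
Entering loop: for idx in range(4):

After execution: s = 56
56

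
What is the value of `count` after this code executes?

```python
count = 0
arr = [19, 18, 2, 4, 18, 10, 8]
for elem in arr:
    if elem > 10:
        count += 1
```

Let's trace through this code step by step.

Initialize: count = 0
Initialize: arr = [19, 18, 2, 4, 18, 10, 8]
Entering loop: for elem in arr:

After execution: count = 3
3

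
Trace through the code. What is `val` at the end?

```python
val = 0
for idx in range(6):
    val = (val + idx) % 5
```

Let's trace through this code step by step.

Initialize: val = 0
Entering loop: for idx in range(6):

After execution: val = 0
0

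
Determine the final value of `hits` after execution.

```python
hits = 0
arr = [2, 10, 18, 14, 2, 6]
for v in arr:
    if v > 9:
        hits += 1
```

Let's trace through this code step by step.

Initialize: hits = 0
Initialize: arr = [2, 10, 18, 14, 2, 6]
Entering loop: for v in arr:

After execution: hits = 3
3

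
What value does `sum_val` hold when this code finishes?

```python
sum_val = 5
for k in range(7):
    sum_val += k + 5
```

Let's trace through this code step by step.

Initialize: sum_val = 5
Entering loop: for k in range(7):

After execution: sum_val = 61
61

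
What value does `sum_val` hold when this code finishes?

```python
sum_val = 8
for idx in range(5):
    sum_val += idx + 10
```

Let's trace through this code step by step.

Initialize: sum_val = 8
Entering loop: for idx in range(5):

After execution: sum_val = 68
68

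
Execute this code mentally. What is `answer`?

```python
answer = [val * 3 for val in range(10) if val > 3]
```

Let's trace through this code step by step.

Initialize: answer = [val * 3 for val in range(10) if val > 3]

After execution: answer = [12, 15, 18, 21, 24, 27]
[12, 15, 18, 21, 24, 27]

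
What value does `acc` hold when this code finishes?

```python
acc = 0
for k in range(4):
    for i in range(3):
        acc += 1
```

Let's trace through this code step by step.

Initialize: acc = 0
Entering loop: for k in range(4):

After execution: acc = 12
12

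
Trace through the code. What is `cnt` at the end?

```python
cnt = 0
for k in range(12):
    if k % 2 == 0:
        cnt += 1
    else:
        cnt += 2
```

Let's trace through this code step by step.

Initialize: cnt = 0
Entering loop: for k in range(12):

After execution: cnt = 18
18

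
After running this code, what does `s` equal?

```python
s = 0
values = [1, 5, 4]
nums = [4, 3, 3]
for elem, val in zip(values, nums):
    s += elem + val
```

Let's trace through this code step by step.

Initialize: s = 0
Initialize: values = [1, 5, 4]
Initialize: nums = [4, 3, 3]
Entering loop: for elem, val in zip(values, nums):

After execution: s = 20
20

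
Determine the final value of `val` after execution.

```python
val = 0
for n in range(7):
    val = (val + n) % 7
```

Let's trace through this code step by step.

Initialize: val = 0
Entering loop: for n in range(7):

After execution: val = 0
0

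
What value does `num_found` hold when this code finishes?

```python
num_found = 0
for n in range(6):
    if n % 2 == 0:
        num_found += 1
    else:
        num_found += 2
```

Let's trace through this code step by step.

Initialize: num_found = 0
Entering loop: for n in range(6):

After execution: num_found = 9
9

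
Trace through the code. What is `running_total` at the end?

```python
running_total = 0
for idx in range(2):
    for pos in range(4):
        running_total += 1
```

Let's trace through this code step by step.

Initialize: running_total = 0
Entering loop: for idx in range(2):

After execution: running_total = 8
8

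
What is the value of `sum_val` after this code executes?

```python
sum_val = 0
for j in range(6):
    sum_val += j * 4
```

Let's trace through this code step by step.

Initialize: sum_val = 0
Entering loop: for j in range(6):

After execution: sum_val = 60
60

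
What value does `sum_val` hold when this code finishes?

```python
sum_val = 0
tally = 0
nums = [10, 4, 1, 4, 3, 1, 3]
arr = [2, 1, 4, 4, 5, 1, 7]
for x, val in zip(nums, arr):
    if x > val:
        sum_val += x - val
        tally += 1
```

Let's trace through this code step by step.

Initialize: sum_val = 0
Initialize: tally = 0
Initialize: nums = [10, 4, 1, 4, 3, 1, 3]
Initialize: arr = [2, 1, 4, 4, 5, 1, 7]
Entering loop: for x, val in zip(nums, arr):

After execution: sum_val = 11
11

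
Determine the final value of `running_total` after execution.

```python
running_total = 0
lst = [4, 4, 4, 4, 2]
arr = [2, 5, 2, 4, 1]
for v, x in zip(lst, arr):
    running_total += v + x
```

Let's trace through this code step by step.

Initialize: running_total = 0
Initialize: lst = [4, 4, 4, 4, 2]
Initialize: arr = [2, 5, 2, 4, 1]
Entering loop: for v, x in zip(lst, arr):

After execution: running_total = 32
32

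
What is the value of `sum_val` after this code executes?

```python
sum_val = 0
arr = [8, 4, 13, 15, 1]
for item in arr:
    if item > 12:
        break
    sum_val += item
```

Let's trace through this code step by step.

Initialize: sum_val = 0
Initialize: arr = [8, 4, 13, 15, 1]
Entering loop: for item in arr:

After execution: sum_val = 12
12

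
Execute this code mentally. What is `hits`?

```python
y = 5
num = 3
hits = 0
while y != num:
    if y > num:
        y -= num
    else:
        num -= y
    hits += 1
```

Let's trace through this code step by step.

Initialize: y = 5
Initialize: num = 3
Initialize: hits = 0
Entering loop: while y != num:

After execution: hits = 3
3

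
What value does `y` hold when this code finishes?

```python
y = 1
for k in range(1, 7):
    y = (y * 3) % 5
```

Let's trace through this code step by step.

Initialize: y = 1
Entering loop: for k in range(1, 7):

After execution: y = 4
4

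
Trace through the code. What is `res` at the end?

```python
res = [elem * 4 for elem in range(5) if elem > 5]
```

Let's trace through this code step by step.

Initialize: res = [elem * 4 for elem in range(5) if elem > 5]

After execution: res = []
[]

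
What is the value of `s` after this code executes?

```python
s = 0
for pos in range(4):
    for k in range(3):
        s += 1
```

Let's trace through this code step by step.

Initialize: s = 0
Entering loop: for pos in range(4):

After execution: s = 12
12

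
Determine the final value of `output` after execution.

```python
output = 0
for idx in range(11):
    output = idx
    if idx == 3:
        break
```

Let's trace through this code step by step.

Initialize: output = 0
Entering loop: for idx in range(11):

After execution: output = 3
3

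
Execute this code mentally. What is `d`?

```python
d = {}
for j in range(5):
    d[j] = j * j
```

Let's trace through this code step by step.

Initialize: d = {}
Entering loop: for j in range(5):

After execution: d = {0: 0, 1: 1, 2: 4, 3: 9, 4: 16}
{0: 0, 1: 1, 2: 4, 3: 9, 4: 16}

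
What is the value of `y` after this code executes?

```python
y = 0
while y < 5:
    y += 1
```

Let's trace through this code step by step.

Initialize: y = 0
Entering loop: while y < 5:

After execution: y = 5
5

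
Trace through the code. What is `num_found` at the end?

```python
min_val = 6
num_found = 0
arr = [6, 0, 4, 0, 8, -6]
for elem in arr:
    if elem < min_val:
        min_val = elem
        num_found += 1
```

Let's trace through this code step by step.

Initialize: min_val = 6
Initialize: num_found = 0
Initialize: arr = [6, 0, 4, 0, 8, -6]
Entering loop: for elem in arr:

After execution: num_found = 2
2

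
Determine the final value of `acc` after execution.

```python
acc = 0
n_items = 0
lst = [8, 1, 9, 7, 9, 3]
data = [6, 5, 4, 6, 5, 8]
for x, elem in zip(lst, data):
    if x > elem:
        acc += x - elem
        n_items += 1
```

Let's trace through this code step by step.

Initialize: acc = 0
Initialize: n_items = 0
Initialize: lst = [8, 1, 9, 7, 9, 3]
Initialize: data = [6, 5, 4, 6, 5, 8]
Entering loop: for x, elem in zip(lst, data):

After execution: acc = 12
12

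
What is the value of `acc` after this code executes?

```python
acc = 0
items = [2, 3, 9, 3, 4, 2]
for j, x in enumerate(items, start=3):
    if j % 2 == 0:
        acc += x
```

Let's trace through this code step by step.

Initialize: acc = 0
Initialize: items = [2, 3, 9, 3, 4, 2]
Entering loop: for j, x in enumerate(items, start=3):

After execution: acc = 8
8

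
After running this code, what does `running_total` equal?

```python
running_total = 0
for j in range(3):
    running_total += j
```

Let's trace through this code step by step.

Initialize: running_total = 0
Entering loop: for j in range(3):

After execution: running_total = 3
3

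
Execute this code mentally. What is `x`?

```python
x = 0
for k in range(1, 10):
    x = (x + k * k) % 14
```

Let's trace through this code step by step.

Initialize: x = 0
Entering loop: for k in range(1, 10):

After execution: x = 5
5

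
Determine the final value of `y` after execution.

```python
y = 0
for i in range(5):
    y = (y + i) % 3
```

Let's trace through this code step by step.

Initialize: y = 0
Entering loop: for i in range(5):

After execution: y = 1
1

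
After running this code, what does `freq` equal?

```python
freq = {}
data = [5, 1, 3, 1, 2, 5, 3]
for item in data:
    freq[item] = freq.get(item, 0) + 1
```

Let's trace through this code step by step.

Initialize: freq = {}
Initialize: data = [5, 1, 3, 1, 2, 5, 3]
Entering loop: for item in data:

After execution: freq = {5: 2, 1: 2, 3: 2, 2: 1}
{5: 2, 1: 2, 3: 2, 2: 1}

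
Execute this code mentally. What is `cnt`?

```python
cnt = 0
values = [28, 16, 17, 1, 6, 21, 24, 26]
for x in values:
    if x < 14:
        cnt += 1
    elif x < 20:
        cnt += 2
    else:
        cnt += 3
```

Let's trace through this code step by step.

Initialize: cnt = 0
Initialize: values = [28, 16, 17, 1, 6, 21, 24, 26]
Entering loop: for x in values:

After execution: cnt = 18
18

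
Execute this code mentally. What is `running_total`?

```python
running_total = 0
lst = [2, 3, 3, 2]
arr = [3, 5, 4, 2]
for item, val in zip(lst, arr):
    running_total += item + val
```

Let's trace through this code step by step.

Initialize: running_total = 0
Initialize: lst = [2, 3, 3, 2]
Initialize: arr = [3, 5, 4, 2]
Entering loop: for item, val in zip(lst, arr):

After execution: running_total = 24
24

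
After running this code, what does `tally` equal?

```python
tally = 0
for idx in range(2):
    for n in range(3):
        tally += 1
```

Let's trace through this code step by step.

Initialize: tally = 0
Entering loop: for idx in range(2):

After execution: tally = 6
6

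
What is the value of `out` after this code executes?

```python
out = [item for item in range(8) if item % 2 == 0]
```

Let's trace through this code step by step.

Initialize: out = [item for item in range(8) if item % 2 == 0]

After execution: out = [0, 2, 4, 6]
[0, 2, 4, 6]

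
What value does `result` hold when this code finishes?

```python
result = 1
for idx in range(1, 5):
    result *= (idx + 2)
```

Let's trace through this code step by step.

Initialize: result = 1
Entering loop: for idx in range(1, 5):

After execution: result = 360
360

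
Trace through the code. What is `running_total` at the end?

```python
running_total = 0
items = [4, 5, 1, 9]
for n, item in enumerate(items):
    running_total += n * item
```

Let's trace through this code step by step.

Initialize: running_total = 0
Initialize: items = [4, 5, 1, 9]
Entering loop: for n, item in enumerate(items):

After execution: running_total = 34
34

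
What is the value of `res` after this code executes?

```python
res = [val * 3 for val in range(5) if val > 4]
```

Let's trace through this code step by step.

Initialize: res = [val * 3 for val in range(5) if val > 4]

After execution: res = []
[]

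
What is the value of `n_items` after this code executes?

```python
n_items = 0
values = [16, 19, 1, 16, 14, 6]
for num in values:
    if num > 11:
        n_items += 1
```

Let's trace through this code step by step.

Initialize: n_items = 0
Initialize: values = [16, 19, 1, 16, 14, 6]
Entering loop: for num in values:

After execution: n_items = 4
4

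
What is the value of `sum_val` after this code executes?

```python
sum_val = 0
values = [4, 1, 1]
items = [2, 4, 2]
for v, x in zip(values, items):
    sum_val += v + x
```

Let's trace through this code step by step.

Initialize: sum_val = 0
Initialize: values = [4, 1, 1]
Initialize: items = [2, 4, 2]
Entering loop: for v, x in zip(values, items):

After execution: sum_val = 14
14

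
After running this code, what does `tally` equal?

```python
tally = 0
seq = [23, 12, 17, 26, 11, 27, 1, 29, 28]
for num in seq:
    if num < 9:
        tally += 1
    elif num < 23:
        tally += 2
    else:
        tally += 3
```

Let's trace through this code step by step.

Initialize: tally = 0
Initialize: seq = [23, 12, 17, 26, 11, 27, 1, 29, 28]
Entering loop: for num in seq:

After execution: tally = 22
22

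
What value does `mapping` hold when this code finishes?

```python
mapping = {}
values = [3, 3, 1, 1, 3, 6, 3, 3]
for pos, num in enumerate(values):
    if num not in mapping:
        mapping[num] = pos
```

Let's trace through this code step by step.

Initialize: mapping = {}
Initialize: values = [3, 3, 1, 1, 3, 6, 3, 3]
Entering loop: for pos, num in enumerate(values):

After execution: mapping = {3: 0, 1: 2, 6: 5}
{3: 0, 1: 2, 6: 5}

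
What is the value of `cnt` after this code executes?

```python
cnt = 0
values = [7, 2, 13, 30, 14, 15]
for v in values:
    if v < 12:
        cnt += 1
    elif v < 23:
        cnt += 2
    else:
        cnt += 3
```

Let's trace through this code step by step.

Initialize: cnt = 0
Initialize: values = [7, 2, 13, 30, 14, 15]
Entering loop: for v in values:

After execution: cnt = 11
11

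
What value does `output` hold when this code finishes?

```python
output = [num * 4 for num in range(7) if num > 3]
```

Let's trace through this code step by step.

Initialize: output = [num * 4 for num in range(7) if num > 3]

After execution: output = [16, 20, 24]
[16, 20, 24]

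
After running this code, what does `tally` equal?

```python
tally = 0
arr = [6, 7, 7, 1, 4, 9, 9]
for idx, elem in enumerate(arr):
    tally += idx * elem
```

Let's trace through this code step by step.

Initialize: tally = 0
Initialize: arr = [6, 7, 7, 1, 4, 9, 9]
Entering loop: for idx, elem in enumerate(arr):

After execution: tally = 139
139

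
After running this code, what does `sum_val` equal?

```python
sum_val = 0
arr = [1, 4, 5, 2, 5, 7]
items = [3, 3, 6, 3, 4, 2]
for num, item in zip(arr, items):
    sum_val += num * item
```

Let's trace through this code step by step.

Initialize: sum_val = 0
Initialize: arr = [1, 4, 5, 2, 5, 7]
Initialize: items = [3, 3, 6, 3, 4, 2]
Entering loop: for num, item in zip(arr, items):

After execution: sum_val = 85
85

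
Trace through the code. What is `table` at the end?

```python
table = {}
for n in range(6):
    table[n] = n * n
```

Let's trace through this code step by step.

Initialize: table = {}
Entering loop: for n in range(6):

After execution: table = {0: 0, 1: 1, 2: 4, 3: 9, 4: 16, 5: 25}
{0: 0, 1: 1, 2: 4, 3: 9, 4: 16, 5: 25}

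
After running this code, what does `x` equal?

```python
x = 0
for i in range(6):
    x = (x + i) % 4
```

Let's trace through this code step by step.

Initialize: x = 0
Entering loop: for i in range(6):

After execution: x = 3
3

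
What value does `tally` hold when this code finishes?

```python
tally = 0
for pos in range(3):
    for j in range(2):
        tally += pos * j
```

Let's trace through this code step by step.

Initialize: tally = 0
Entering loop: for pos in range(3):

After execution: tally = 3
3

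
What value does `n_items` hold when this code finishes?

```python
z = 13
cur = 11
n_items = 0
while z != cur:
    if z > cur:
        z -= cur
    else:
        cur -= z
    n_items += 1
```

Let's trace through this code step by step.

Initialize: z = 13
Initialize: cur = 11
Initialize: n_items = 0
Entering loop: while z != cur:

After execution: n_items = 7
7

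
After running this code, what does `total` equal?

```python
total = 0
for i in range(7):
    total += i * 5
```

Let's trace through this code step by step.

Initialize: total = 0
Entering loop: for i in range(7):

After execution: total = 105
105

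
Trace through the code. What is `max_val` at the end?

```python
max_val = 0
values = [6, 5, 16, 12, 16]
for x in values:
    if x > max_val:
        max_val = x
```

Let's trace through this code step by step.

Initialize: max_val = 0
Initialize: values = [6, 5, 16, 12, 16]
Entering loop: for x in values:

After execution: max_val = 16
16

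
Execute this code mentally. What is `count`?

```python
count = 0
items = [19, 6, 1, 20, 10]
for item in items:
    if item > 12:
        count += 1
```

Let's trace through this code step by step.

Initialize: count = 0
Initialize: items = [19, 6, 1, 20, 10]
Entering loop: for item in items:

After execution: count = 2
2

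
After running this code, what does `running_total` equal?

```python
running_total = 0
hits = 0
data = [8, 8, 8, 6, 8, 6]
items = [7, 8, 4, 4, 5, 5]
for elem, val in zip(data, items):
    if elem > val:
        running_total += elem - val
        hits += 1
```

Let's trace through this code step by step.

Initialize: running_total = 0
Initialize: hits = 0
Initialize: data = [8, 8, 8, 6, 8, 6]
Initialize: items = [7, 8, 4, 4, 5, 5]
Entering loop: for elem, val in zip(data, items):

After execution: running_total = 11
11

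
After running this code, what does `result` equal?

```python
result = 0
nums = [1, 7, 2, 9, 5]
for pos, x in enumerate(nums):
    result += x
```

Let's trace through this code step by step.

Initialize: result = 0
Initialize: nums = [1, 7, 2, 9, 5]
Entering loop: for pos, x in enumerate(nums):

After execution: result = 24
24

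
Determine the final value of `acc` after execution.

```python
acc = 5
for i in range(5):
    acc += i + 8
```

Let's trace through this code step by step.

Initialize: acc = 5
Entering loop: for i in range(5):

After execution: acc = 55
55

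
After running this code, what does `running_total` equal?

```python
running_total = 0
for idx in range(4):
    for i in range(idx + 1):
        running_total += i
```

Let's trace through this code step by step.

Initialize: running_total = 0
Entering loop: for idx in range(4):

After execution: running_total = 10
10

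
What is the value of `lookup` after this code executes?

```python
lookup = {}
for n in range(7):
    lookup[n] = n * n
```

Let's trace through this code step by step.

Initialize: lookup = {}
Entering loop: for n in range(7):

After execution: lookup = {0: 0, 1: 1, 2: 4, 3: 9, 4: 16, 5: 25, 6: 36}
{0: 0, 1: 1, 2: 4, 3: 9, 4: 16, 5: 25, 6: 36}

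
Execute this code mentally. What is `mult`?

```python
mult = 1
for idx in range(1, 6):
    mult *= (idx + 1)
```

Let's trace through this code step by step.

Initialize: mult = 1
Entering loop: for idx in range(1, 6):

After execution: mult = 720
720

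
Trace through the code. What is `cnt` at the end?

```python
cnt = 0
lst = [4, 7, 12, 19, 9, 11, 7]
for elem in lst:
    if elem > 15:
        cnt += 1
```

Let's trace through this code step by step.

Initialize: cnt = 0
Initialize: lst = [4, 7, 12, 19, 9, 11, 7]
Entering loop: for elem in lst:

After execution: cnt = 1
1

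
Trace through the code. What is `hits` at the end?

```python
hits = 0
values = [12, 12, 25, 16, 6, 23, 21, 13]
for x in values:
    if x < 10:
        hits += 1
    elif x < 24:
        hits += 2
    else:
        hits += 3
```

Let's trace through this code step by step.

Initialize: hits = 0
Initialize: values = [12, 12, 25, 16, 6, 23, 21, 13]
Entering loop: for x in values:

After execution: hits = 16
16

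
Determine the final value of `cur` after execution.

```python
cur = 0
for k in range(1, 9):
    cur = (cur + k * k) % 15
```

Let's trace through this code step by step.

Initialize: cur = 0
Entering loop: for k in range(1, 9):

After execution: cur = 9
9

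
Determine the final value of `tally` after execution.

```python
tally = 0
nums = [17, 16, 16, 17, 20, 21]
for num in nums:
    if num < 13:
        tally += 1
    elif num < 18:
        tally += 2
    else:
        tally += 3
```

Let's trace through this code step by step.

Initialize: tally = 0
Initialize: nums = [17, 16, 16, 17, 20, 21]
Entering loop: for num in nums:

After execution: tally = 14
14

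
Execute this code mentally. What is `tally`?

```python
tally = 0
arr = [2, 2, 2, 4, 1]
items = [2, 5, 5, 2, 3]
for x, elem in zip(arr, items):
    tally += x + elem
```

Let's trace through this code step by step.

Initialize: tally = 0
Initialize: arr = [2, 2, 2, 4, 1]
Initialize: items = [2, 5, 5, 2, 3]
Entering loop: for x, elem in zip(arr, items):

After execution: tally = 28
28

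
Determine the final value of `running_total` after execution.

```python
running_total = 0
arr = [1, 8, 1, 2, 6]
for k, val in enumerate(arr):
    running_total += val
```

Let's trace through this code step by step.

Initialize: running_total = 0
Initialize: arr = [1, 8, 1, 2, 6]
Entering loop: for k, val in enumerate(arr):

After execution: running_total = 18
18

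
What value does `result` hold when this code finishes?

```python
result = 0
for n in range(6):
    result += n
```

Let's trace through this code step by step.

Initialize: result = 0
Entering loop: for n in range(6):

After execution: result = 15
15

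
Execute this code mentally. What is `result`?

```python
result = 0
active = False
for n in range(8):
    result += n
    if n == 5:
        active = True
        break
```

Let's trace through this code step by step.

Initialize: result = 0
Initialize: active = False
Entering loop: for n in range(8):

After execution: result = 15
15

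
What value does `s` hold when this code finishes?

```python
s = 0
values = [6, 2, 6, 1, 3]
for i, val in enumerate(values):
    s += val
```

Let's trace through this code step by step.

Initialize: s = 0
Initialize: values = [6, 2, 6, 1, 3]
Entering loop: for i, val in enumerate(values):

After execution: s = 18
18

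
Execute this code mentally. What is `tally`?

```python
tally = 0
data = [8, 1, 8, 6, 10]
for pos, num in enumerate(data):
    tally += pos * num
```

Let's trace through this code step by step.

Initialize: tally = 0
Initialize: data = [8, 1, 8, 6, 10]
Entering loop: for pos, num in enumerate(data):

After execution: tally = 75
75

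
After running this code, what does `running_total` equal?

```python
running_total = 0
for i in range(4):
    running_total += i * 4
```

Let's trace through this code step by step.

Initialize: running_total = 0
Entering loop: for i in range(4):

After execution: running_total = 24
24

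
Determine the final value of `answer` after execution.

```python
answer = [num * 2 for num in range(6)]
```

Let's trace through this code step by step.

Initialize: answer = [num * 2 for num in range(6)]

After execution: answer = [0, 2, 4, 6, 8, 10]
[0, 2, 4, 6, 8, 10]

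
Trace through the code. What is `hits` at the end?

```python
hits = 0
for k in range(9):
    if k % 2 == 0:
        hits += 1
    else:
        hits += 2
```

Let's trace through this code step by step.

Initialize: hits = 0
Entering loop: for k in range(9):

After execution: hits = 13
13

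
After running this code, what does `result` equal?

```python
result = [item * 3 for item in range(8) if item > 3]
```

Let's trace through this code step by step.

Initialize: result = [item * 3 for item in range(8) if item > 3]

After execution: result = [12, 15, 18, 21]
[12, 15, 18, 21]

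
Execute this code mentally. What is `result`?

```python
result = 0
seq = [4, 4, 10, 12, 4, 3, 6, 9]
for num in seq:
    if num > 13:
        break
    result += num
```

Let's trace through this code step by step.

Initialize: result = 0
Initialize: seq = [4, 4, 10, 12, 4, 3, 6, 9]
Entering loop: for num in seq:

After execution: result = 52
52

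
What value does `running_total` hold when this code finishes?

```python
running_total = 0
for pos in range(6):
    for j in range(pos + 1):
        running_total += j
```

Let's trace through this code step by step.

Initialize: running_total = 0
Entering loop: for pos in range(6):

After execution: running_total = 35
35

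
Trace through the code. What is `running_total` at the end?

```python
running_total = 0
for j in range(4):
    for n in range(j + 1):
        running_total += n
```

Let's trace through this code step by step.

Initialize: running_total = 0
Entering loop: for j in range(4):

After execution: running_total = 10
10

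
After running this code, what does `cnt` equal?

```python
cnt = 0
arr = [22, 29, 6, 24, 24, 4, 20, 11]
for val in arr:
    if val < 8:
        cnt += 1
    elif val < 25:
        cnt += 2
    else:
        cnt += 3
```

Let's trace through this code step by step.

Initialize: cnt = 0
Initialize: arr = [22, 29, 6, 24, 24, 4, 20, 11]
Entering loop: for val in arr:

After execution: cnt = 15
15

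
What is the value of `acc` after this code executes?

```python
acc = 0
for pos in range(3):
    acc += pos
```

Let's trace through this code step by step.

Initialize: acc = 0
Entering loop: for pos in range(3):

After execution: acc = 3
3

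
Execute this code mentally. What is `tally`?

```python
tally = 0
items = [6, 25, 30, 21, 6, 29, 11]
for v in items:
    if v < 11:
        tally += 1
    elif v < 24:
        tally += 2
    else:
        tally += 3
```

Let's trace through this code step by step.

Initialize: tally = 0
Initialize: items = [6, 25, 30, 21, 6, 29, 11]
Entering loop: for v in items:

After execution: tally = 15
15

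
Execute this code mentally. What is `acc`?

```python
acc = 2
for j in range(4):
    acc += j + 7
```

Let's trace through this code step by step.

Initialize: acc = 2
Entering loop: for j in range(4):

After execution: acc = 36
36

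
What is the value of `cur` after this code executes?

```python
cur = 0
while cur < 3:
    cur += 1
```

Let's trace through this code step by step.

Initialize: cur = 0
Entering loop: while cur < 3:

After execution: cur = 3
3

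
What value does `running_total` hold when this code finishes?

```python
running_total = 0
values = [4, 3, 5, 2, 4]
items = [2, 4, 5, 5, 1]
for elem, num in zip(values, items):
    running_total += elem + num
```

Let's trace through this code step by step.

Initialize: running_total = 0
Initialize: values = [4, 3, 5, 2, 4]
Initialize: items = [2, 4, 5, 5, 1]
Entering loop: for elem, num in zip(values, items):

After execution: running_total = 35
35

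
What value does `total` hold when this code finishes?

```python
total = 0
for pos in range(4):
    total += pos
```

Let's trace through this code step by step.

Initialize: total = 0
Entering loop: for pos in range(4):

After execution: total = 6
6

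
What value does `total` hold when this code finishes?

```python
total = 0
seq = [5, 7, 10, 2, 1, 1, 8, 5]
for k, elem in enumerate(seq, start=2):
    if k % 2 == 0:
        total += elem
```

Let's trace through this code step by step.

Initialize: total = 0
Initialize: seq = [5, 7, 10, 2, 1, 1, 8, 5]
Entering loop: for k, elem in enumerate(seq, start=2):

After execution: total = 24
24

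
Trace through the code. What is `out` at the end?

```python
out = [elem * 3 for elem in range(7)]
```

Let's trace through this code step by step.

Initialize: out = [elem * 3 for elem in range(7)]

After execution: out = [0, 3, 6, 9, 12, 15, 18]
[0, 3, 6, 9, 12, 15, 18]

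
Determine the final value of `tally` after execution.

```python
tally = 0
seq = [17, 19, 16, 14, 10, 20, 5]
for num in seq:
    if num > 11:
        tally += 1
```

Let's trace through this code step by step.

Initialize: tally = 0
Initialize: seq = [17, 19, 16, 14, 10, 20, 5]
Entering loop: for num in seq:

After execution: tally = 5
5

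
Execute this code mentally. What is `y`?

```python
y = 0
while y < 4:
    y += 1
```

Let's trace through this code step by step.

Initialize: y = 0
Entering loop: while y < 4:

After execution: y = 4
4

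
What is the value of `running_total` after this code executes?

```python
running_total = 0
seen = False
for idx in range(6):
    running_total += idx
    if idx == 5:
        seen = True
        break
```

Let's trace through this code step by step.

Initialize: running_total = 0
Initialize: seen = False
Entering loop: for idx in range(6):

After execution: running_total = 15
15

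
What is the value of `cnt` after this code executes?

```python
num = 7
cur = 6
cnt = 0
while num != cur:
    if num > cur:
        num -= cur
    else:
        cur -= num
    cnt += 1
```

Let's trace through this code step by step.

Initialize: num = 7
Initialize: cur = 6
Initialize: cnt = 0
Entering loop: while num != cur:

After execution: cnt = 6
6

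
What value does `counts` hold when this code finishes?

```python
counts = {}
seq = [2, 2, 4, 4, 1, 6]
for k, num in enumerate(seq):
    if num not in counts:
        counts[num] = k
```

Let's trace through this code step by step.

Initialize: counts = {}
Initialize: seq = [2, 2, 4, 4, 1, 6]
Entering loop: for k, num in enumerate(seq):

After execution: counts = {2: 0, 4: 2, 1: 4, 6: 5}
{2: 0, 4: 2, 1: 4, 6: 5}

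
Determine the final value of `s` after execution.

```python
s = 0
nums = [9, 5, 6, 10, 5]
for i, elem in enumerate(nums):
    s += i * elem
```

Let's trace through this code step by step.

Initialize: s = 0
Initialize: nums = [9, 5, 6, 10, 5]
Entering loop: for i, elem in enumerate(nums):

After execution: s = 67
67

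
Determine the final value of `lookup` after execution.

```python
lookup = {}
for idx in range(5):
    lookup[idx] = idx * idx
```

Let's trace through this code step by step.

Initialize: lookup = {}
Entering loop: for idx in range(5):

After execution: lookup = {0: 0, 1: 1, 2: 4, 3: 9, 4: 16}
{0: 0, 1: 1, 2: 4, 3: 9, 4: 16}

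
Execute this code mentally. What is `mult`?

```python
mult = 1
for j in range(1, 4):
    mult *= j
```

Let's trace through this code step by step.

Initialize: mult = 1
Entering loop: for j in range(1, 4):

After execution: mult = 6
6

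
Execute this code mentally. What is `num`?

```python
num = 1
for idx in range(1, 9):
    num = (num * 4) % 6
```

Let's trace through this code step by step.

Initialize: num = 1
Entering loop: for idx in range(1, 9):

After execution: num = 4
4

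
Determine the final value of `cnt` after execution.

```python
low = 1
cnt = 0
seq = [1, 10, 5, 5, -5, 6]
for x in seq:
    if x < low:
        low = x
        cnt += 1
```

Let's trace through this code step by step.

Initialize: low = 1
Initialize: cnt = 0
Initialize: seq = [1, 10, 5, 5, -5, 6]
Entering loop: for x in seq:

After execution: cnt = 1
1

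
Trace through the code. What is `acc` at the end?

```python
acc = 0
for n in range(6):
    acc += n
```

Let's trace through this code step by step.

Initialize: acc = 0
Entering loop: for n in range(6):

After execution: acc = 15
15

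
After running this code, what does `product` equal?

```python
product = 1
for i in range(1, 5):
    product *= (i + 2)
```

Let's trace through this code step by step.

Initialize: product = 1
Entering loop: for i in range(1, 5):

After execution: product = 360
360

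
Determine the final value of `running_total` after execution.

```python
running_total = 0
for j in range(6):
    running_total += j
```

Let's trace through this code step by step.

Initialize: running_total = 0
Entering loop: for j in range(6):

After execution: running_total = 15
15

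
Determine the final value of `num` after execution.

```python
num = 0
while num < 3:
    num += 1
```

Let's trace through this code step by step.

Initialize: num = 0
Entering loop: while num < 3:

After execution: num = 3
3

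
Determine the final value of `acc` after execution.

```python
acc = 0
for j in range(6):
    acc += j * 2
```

Let's trace through this code step by step.

Initialize: acc = 0
Entering loop: for j in range(6):

After execution: acc = 30
30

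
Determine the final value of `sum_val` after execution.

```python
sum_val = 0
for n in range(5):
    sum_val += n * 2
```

Let's trace through this code step by step.

Initialize: sum_val = 0
Entering loop: for n in range(5):

After execution: sum_val = 20
20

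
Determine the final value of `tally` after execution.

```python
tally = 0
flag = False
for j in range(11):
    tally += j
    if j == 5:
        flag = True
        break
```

Let's trace through this code step by step.

Initialize: tally = 0
Initialize: flag = False
Entering loop: for j in range(11):

After execution: tally = 15
15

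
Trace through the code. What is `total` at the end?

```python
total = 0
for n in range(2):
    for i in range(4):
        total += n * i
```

Let's trace through this code step by step.

Initialize: total = 0
Entering loop: for n in range(2):

After execution: total = 6
6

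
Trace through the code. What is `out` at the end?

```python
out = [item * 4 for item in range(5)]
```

Let's trace through this code step by step.

Initialize: out = [item * 4 for item in range(5)]

After execution: out = [0, 4, 8, 12, 16]
[0, 4, 8, 12, 16]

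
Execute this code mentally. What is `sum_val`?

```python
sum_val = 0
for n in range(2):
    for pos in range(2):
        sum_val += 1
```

Let's trace through this code step by step.

Initialize: sum_val = 0
Entering loop: for n in range(2):

After execution: sum_val = 4
4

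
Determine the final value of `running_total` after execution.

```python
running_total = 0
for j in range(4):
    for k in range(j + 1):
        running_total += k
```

Let's trace through this code step by step.

Initialize: running_total = 0
Entering loop: for j in range(4):

After execution: running_total = 10
10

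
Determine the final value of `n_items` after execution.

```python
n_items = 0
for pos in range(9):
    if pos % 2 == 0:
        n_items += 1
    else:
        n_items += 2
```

Let's trace through this code step by step.

Initialize: n_items = 0
Entering loop: for pos in range(9):

After execution: n_items = 13
13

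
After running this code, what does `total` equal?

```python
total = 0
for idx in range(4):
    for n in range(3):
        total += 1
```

Let's trace through this code step by step.

Initialize: total = 0
Entering loop: for idx in range(4):

After execution: total = 12
12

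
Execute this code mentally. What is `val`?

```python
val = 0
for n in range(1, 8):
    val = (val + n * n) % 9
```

Let's trace through this code step by step.

Initialize: val = 0
Entering loop: for n in range(1, 8):

After execution: val = 5
5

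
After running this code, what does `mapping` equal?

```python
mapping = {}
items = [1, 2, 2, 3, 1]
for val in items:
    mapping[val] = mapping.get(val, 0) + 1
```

Let's trace through this code step by step.

Initialize: mapping = {}
Initialize: items = [1, 2, 2, 3, 1]
Entering loop: for val in items:

After execution: mapping = {1: 2, 2: 2, 3: 1}
{1: 2, 2: 2, 3: 1}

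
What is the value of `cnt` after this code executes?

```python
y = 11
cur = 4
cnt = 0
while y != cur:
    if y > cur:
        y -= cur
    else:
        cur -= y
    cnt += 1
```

Let's trace through this code step by step.

Initialize: y = 11
Initialize: cur = 4
Initialize: cnt = 0
Entering loop: while y != cur:

After execution: cnt = 5
5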